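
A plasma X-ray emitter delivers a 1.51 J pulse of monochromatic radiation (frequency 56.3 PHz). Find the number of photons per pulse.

Per-photon energy: E = 3.730 × 10^-17 J (from frequency = 56.3 PHz).
N = E_total / E_photon = 1.51 J / 3.730 × 10^-17 J = 4.05 × 10^16.

4.05 × 10^16 photons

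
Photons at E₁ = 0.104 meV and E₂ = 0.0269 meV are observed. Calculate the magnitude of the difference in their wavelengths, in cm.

3.42 cm

Using λ = hc/E: λ₁ = 0.01192 m, λ₂ = 0.04609 m.
|Δλ| = |0.01192 − 0.04609| = 0.0342 m = 3.42 cm.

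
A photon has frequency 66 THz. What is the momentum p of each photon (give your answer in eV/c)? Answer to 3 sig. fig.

0.273 eV/c

(h = 6.62607015e-34 J·s, c = 2.99792458e8 m/s, 1 eV = 1.602176634e-19 J.)
In SI units: f = 66 THz = 6.6e13 Hz.
Apply p = hf/c: p = 1.459e-28 kg·m/s.
Converting to eV/c: p = 0.2730 eV/c ≈ 0.273 eV/c.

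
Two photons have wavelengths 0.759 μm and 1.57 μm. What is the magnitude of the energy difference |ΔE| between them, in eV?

Using E = hc/λ: E₁ = 2.617 × 10^-19 J, E₂ = 1.265 × 10^-19 J.
|ΔE| = |2.617 × 10^-19 − 1.265 × 10^-19| = 1.35 × 10^-19 J = 0.844 eV.

0.844 eV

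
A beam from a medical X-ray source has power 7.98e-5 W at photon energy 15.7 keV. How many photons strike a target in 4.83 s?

1.53e11 photons

Total energy: E_total = P·t = 7.98e-5 × 4.83 = 3.854e-4 J.
Per-photon energy: E = 2.515e-15 J.
N = E_total / E_photon = 1.53e11.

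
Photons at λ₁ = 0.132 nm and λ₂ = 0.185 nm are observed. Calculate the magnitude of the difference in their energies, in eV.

2690 eV

Using E = hc/λ: E₁ = 1.505·10^-15 J, E₂ = 1.074·10^-15 J.
|ΔE| = |1.505·10^-15 − 1.074·10^-15| = 4.31·10^-16 J = 2690 eV.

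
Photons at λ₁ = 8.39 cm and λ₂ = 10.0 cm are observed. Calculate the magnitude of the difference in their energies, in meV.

2.38e-3 meV

Using E = hc/λ: E₁ = 2.368e-24 J, E₂ = 1.986e-24 J.
|ΔE| = |2.368e-24 − 1.986e-24| = 3.81e-25 J = 2.38e-3 meV.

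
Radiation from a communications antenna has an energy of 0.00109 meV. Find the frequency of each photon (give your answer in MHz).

Take h = 6.62607015e-34 J·s, 1 eV = 1.602176634e-19 J.
First convert: E = 0.00109 meV = 1.7464e-25 J.
For a photon f = E/h, so f = 2.636e8 Hz.
Converting to MHz: f = 263.6 MHz ≈ 264 MHz.

264 MHz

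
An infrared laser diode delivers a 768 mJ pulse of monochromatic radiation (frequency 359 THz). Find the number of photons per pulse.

Per-photon energy: E = 2.379e-19 J (from frequency = 359 THz).
N = E_total / E_photon = 0.768 J / 2.379e-19 J = 3.23e18.

3.23e18 photons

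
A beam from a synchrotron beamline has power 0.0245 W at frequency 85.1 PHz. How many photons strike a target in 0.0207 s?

8.99e12 photons

Total energy: E_total = P·t = 0.0245 × 0.0207 = 5.072e-4 J.
Per-photon energy: E = 5.639e-17 J.
N = E_total / E_photon = 8.99e12.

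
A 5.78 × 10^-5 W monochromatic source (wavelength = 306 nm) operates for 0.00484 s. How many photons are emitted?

4.31 × 10^11 photons

Total energy: E_total = P·t = 5.78 × 10^-5 × 0.00484 = 2.798 × 10^-7 J.
Per-photon energy: E = 6.492 × 10^-19 J.
N = E_total / E_photon = 4.31 × 10^11.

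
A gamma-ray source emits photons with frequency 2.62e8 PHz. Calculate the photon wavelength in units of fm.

1.14 fm

Convert to SI: f = 2.62e8 PHz = 2.62e23 Hz.
Apply λ = c/f: λ = 1.144e-15 m.
Converting to fm: λ = 1.144 fm ≈ 1.14 fm.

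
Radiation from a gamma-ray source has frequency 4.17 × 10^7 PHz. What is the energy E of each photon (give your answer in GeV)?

0.172 GeV

(h = 6.62607015 × 10^-34 J·s, 1 eV = 1.602176634 × 10^-19 J.)
Convert to SI: f = 4.17 × 10^7 PHz = 4.17 × 10^22 Hz.
Since E = hf for a photon, E = 2.763 × 10^-11 J.
Converting to GeV: E = 0.1725 GeV ≈ 0.172 GeV.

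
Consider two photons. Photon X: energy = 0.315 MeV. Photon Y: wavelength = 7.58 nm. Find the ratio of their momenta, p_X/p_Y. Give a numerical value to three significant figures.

1930

p_X = 1.683·10^-22 kg·m/s (from energy = 0.315 MeV, via p = E/c).
p_Y = 8.742·10^-26 kg·m/s (from wavelength = 7.58 nm, via p = h/λ).
Ratio = 1.683·10^-22 / 8.742·10^-26 = 1930.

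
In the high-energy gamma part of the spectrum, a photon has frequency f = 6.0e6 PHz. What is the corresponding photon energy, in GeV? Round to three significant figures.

Use h = 6.62607015e-34 J·s, 1 eV = 1.602176634e-19 J.
In SI units: f = 6.0e6 PHz = 6.0e21 Hz.
The photon relation is E = hf, giving E = 3.976e-12 J.
Converting to GeV: E = 0.02481 GeV ≈ 0.0248 GeV.

0.0248 GeV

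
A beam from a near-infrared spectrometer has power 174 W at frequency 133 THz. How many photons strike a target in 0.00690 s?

Total energy: E_total = P·t = 174 × 0.00690 = 1.201 J.
Per-photon energy: E = 8.813e-20 J.
N = E_total / E_photon = 1.36e19.

1.36e19 photons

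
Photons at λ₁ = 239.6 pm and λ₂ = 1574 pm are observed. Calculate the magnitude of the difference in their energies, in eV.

Using E = hc/λ: E₁ = 8.2907e-16 J, E₂ = 1.2620e-16 J.
|ΔE| = |8.2907e-16 − 1.2620e-16| = 7.03e-16 J = 4390 eV.

4390 eV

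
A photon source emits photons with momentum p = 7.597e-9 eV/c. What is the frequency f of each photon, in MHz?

First convert: p = 7.597e-9 eV/c = 4.0601e-36 kg·m/s.
Apply f = pc/h: f = 1.837e6 Hz.
Converting to MHz: f = 1.837 MHz ≈ 1.84 MHz.

1.84 MHz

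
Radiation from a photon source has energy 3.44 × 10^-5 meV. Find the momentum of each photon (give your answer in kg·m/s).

Use c = 2.99792458 × 10^8 m/s, 1 eV = 1.602176634 × 10^-19 J.
In SI units: E = 3.44 × 10^-5 meV = 5.5115 × 10^-27 J.
Since p = E/c for a photon, p = 1.838 × 10^-35 kg·m/s.
So p ≈ 1.84 × 10^-35 kg·m/s.

1.84 × 10^-35 kg·m/s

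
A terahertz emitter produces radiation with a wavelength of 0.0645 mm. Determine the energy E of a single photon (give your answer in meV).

First convert: λ = 0.0645 mm = 6.45 × 10^-5 m.
Apply E = hc/λ: E = 3.080 × 10^-21 J.
Converting to meV: E = 19.22 meV ≈ 19.2 meV.

19.2 meV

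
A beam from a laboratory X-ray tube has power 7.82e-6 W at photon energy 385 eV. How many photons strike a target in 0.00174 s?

Total energy: E_total = P·t = 7.82e-6 × 0.00174 = 1.361e-8 J.
Per-photon energy: E = 6.168e-17 J.
N = E_total / E_photon = 2.21e8.

2.21e8 photons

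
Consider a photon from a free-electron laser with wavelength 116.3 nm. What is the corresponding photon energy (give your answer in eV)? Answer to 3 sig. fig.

10.7 eV

Use h = 6.62607015 × 10^-34 J·s, c = 2.99792458 × 10^8 m/s, 1 eV = 1.602176634 × 10^-19 J.
In SI units: λ = 116.3 nm = 1.163 × 10^-7 m.
The photon relation is E = hc/λ, giving E = 1.708 × 10^-18 J.
Converting to eV: E = 10.66 eV ≈ 10.7 eV.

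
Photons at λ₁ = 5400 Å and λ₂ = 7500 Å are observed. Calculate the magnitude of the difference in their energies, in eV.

Using E = hc/λ: E₁ = 3.679e-19 J, E₂ = 2.649e-19 J.
|ΔE| = |3.679e-19 − 2.649e-19| = 1.03e-19 J = 0.643 eV.

0.643 eV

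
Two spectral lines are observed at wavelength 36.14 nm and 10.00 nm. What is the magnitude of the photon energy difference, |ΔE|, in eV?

89.7 eV

Using E = hc/λ: E₁ = 5.4965 × 10^-18 J, E₂ = 1.9864 × 10^-17 J.
|ΔE| = |5.4965 × 10^-18 − 1.9864 × 10^-17| = 1.44 × 10^-17 J = 89.7 eV.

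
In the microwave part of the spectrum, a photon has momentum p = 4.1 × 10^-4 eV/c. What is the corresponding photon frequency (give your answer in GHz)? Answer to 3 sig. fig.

99.1 GHz

Use h = 6.62607015 × 10^-34 J·s, c = 2.99792458 × 10^8 m/s, 1 eV = 1.602176634 × 10^-19 J.
Convert to SI: p = 4.1 × 10^-4 eV/c = 2.1912 × 10^-31 kg·m/s.
The photon relation is f = pc/h, giving f = 9.914 × 10^10 Hz.
Converting to GHz: f = 99.14 GHz ≈ 99.1 GHz.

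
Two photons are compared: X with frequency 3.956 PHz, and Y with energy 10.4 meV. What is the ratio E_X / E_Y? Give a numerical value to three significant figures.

E_X = 2.621e-18 J (from frequency = 3.956 PHz, via E = hf).
E_Y = 1.666e-21 J (from energy = 10.4 meV, via E given directly).
Ratio = 2.621e-18 / 1.666e-21 = 1570.

1570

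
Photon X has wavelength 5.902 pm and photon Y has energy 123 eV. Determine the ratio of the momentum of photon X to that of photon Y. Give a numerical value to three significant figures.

1710

p_X = 1.123e-22 kg·m/s (from wavelength = 5.902 pm, via p = h/λ).
p_Y = 6.573e-26 kg·m/s (from energy = 123 eV, via p = E/c).
Ratio = 1.123e-22 / 6.573e-26 = 1710.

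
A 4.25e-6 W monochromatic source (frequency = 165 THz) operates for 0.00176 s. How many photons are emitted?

Total energy: E_total = P·t = 4.25e-6 × 0.00176 = 7.480e-9 J.
Per-photon energy: E = 1.093e-19 J.
N = E_total / E_photon = 6.84e10.

6.84e10 photons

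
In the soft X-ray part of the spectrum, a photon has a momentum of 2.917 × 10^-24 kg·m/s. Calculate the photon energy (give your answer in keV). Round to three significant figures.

5.46 keV

The photon relation is E = pc, giving E = 8.745 × 10^-16 J.
Converting to keV: E = 5.458 keV ≈ 5.46 keV.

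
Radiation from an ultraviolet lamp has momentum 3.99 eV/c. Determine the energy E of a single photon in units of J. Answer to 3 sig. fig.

6.39e-19 J

(c = 2.99792458e8 m/s, 1 eV = 1.602176634e-19 J.)
First convert: p = 3.99 eV/c = 2.1324e-27 kg·m/s.
Since E = pc for a photon, E = 6.393e-19 J.
So E ≈ 6.39e-19 J.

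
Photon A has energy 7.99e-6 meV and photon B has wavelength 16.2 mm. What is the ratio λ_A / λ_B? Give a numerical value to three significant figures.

λ_A = 155.2 m (from energy = 7.99e-6 meV, via λ = hc/E).
λ_B = 0.01620 m (from wavelength = 16.2 mm, via λ given directly).
Ratio = 155.2 / 0.01620 = 9580.

9580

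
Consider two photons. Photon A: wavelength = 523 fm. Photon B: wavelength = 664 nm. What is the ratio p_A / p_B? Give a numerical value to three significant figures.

p_A = 1.267e-21 kg·m/s (from wavelength = 523 fm, via p = h/λ).
p_B = 9.979e-28 kg·m/s (from wavelength = 664 nm, via p = h/λ).
Ratio = 1.267e-21 / 9.979e-28 = 1.27e6.

1.27e6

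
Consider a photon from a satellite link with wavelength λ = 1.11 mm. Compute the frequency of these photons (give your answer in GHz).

270 GHz

Convert to SI: λ = 1.11 mm = 0.00111 m.
The photon relation is f = c/λ, giving f = 2.701 × 10^11 Hz.
Converting to GHz: f = 270.1 GHz ≈ 270 GHz.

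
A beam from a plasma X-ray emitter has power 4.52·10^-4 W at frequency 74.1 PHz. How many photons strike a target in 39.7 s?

Total energy: E_total = P·t = 4.52·10^-4 × 39.7 = 0.01794 J.
Per-photon energy: E = 4.910·10^-17 J.
N = E_total / E_photon = 3.65·10^14.

3.65·10^14 photons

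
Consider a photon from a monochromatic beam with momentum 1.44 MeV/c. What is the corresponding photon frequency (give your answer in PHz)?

In SI units: p = 1.44 MeV/c = 7.6958 × 10^-22 kg·m/s.
The photon relation is f = pc/h, giving f = 3.482 × 10^20 Hz.
Converting to PHz: f = 348200 PHz ≈ 3.48 × 10^5 PHz.

3.48 × 10^5 PHz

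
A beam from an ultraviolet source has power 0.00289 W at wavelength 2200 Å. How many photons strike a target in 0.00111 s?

3.55e12 photons

Total energy: E_total = P·t = 0.00289 × 0.00111 = 3.208e-6 J.
Per-photon energy: E = 9.029e-19 J.
N = E_total / E_photon = 3.55e12.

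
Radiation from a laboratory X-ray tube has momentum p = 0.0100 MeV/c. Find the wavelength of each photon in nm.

Take h = 6.62607015 × 10^-34 J·s, c = 2.99792458 × 10^8 m/s, 1 eV = 1.602176634 × 10^-19 J.
Convert to SI: p = 0.0100 MeV/c = 5.3443 × 10^-24 kg·m/s.
Apply λ = h/p: λ = 1.240 × 10^-10 m.
Converting to nm: λ = 0.1240 nm ≈ 0.124 nm.

0.124 nm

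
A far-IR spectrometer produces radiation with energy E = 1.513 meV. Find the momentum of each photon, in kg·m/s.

8.09e-31 kg·m/s

First convert: E = 1.513 meV = 2.4241e-22 J.
The photon relation is p = E/c, giving p = 8.086e-31 kg·m/s.
So p ≈ 8.09e-31 kg·m/s.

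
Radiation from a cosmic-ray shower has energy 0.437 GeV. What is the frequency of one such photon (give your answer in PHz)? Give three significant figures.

1.06 × 10^8 PHz

(h = 6.62607015 × 10^-34 J·s, 1 eV = 1.602176634 × 10^-19 J.)
Convert to SI: E = 0.437 GeV = 7.0015 × 10^-11 J.
Apply f = E/h: f = 1.057 × 10^23 Hz.
Converting to PHz: f = 1.057 × 10^8 PHz ≈ 1.06 × 10^8 PHz.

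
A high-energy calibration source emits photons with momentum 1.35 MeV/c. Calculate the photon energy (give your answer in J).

In SI units: p = 1.35 MeV/c = 7.2148 × 10^-22 kg·m/s.
The photon relation is E = pc, giving E = 2.163 × 10^-13 J.
So E ≈ 2.16 × 10^-13 J.

2.16 × 10^-13 J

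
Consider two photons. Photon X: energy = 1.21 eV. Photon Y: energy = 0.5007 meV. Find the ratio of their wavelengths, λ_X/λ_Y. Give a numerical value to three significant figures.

4.14 × 10^-4

λ_X = 1.025 × 10^-6 m (from energy = 1.21 eV, via λ = hc/E).
λ_Y = 0.002476 m (from energy = 0.5007 meV, via λ = hc/E).
Ratio = 1.025 × 10^-6 / 0.002476 = 4.14 × 10^-4.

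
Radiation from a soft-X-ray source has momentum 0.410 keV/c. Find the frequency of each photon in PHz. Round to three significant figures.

99.1 PHz

First convert: p = 0.410 keV/c = 2.1912 × 10^-25 kg·m/s.
For a photon f = pc/h, so f = 9.914 × 10^16 Hz.
Converting to PHz: f = 99.14 PHz ≈ 99.1 PHz.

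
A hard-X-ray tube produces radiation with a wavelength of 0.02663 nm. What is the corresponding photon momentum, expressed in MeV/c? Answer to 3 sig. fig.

In SI units: λ = 0.02663 nm = 2.663·10^-11 m.
Apply p = h/λ: p = 2.488·10^-23 kg·m/s.
Converting to MeV/c: p = 0.04656 MeV/c ≈ 0.0466 MeV/c.

0.0466 MeV/c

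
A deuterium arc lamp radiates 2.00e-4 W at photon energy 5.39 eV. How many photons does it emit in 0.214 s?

4.96e13 photons

Total energy: E_total = P·t = 2.00e-4 × 0.214 = 4.280e-5 J.
Per-photon energy: E = 8.636e-19 J.
N = E_total / E_photon = 4.96e13.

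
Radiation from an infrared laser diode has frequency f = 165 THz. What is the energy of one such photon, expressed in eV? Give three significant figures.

0.682 eV

(h = 6.62607015·10^-34 J·s, 1 eV = 1.602176634·10^-19 J.)
Convert to SI: f = 165 THz = 1.65·10^14 Hz.
For a photon E = hf, so E = 1.093·10^-19 J.
Converting to eV: E = 0.6824 eV ≈ 0.682 eV.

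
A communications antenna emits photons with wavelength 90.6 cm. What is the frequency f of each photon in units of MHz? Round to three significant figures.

(c = 2.99792458e8 m/s.)
In SI units: λ = 90.6 cm = 0.906 m.
Apply f = c/λ: f = 3.309e8 Hz.
Converting to MHz: f = 330.9 MHz ≈ 331 MHz.

331 MHz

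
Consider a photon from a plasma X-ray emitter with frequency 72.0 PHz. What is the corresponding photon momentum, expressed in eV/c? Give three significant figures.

(h = 6.62607015 × 10^-34 J·s, c = 2.99792458 × 10^8 m/s, 1 eV = 1.602176634 × 10^-19 J.)
First convert: f = 72.0 PHz = 7.20 × 10^16 Hz.
For a photon p = hf/c, so p = 1.591 × 10^-25 kg·m/s.
Converting to eV/c: p = 297.8 eV/c ≈ 298 eV/c.

298 eV/c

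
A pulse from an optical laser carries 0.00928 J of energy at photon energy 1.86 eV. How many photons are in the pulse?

Per-photon energy: E = 2.980 × 10^-19 J (from energy = 1.86 eV).
N = E_total / E_photon = 0.00928 J / 2.980 × 10^-19 J = 3.11 × 10^16.

3.11 × 10^16 photons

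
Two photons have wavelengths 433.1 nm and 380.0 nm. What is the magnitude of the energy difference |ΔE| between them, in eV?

0.400 eV

Using E = hc/λ: E₁ = 4.5866 × 10^-19 J, E₂ = 5.2275 × 10^-19 J.
|ΔE| = |4.5866 × 10^-19 − 5.2275 × 10^-19| = 6.41 × 10^-20 J = 0.400 eV.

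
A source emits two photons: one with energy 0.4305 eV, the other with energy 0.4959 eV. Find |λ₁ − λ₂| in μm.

0.380 μm

Using λ = hc/E: λ₁ = 2.8800 × 10^-6 m, λ₂ = 2.5002 × 10^-6 m.
|Δλ| = |2.8800 × 10^-6 − 2.5002 × 10^-6| = 3.80 × 10^-7 m = 0.380 μm.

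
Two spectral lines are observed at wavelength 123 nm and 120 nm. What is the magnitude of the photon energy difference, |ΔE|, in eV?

Using E = hc/λ: E₁ = 1.615e-18 J, E₂ = 1.655e-18 J.
|ΔE| = |1.615e-18 − 1.655e-18| = 4.04e-20 J = 0.252 eV.

0.252 eV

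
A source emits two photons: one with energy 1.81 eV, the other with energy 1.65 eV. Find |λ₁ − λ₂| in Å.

Using λ = hc/E: λ₁ = 6.850e-7 m, λ₂ = 7.514e-7 m.
|Δλ| = |6.850e-7 − 7.514e-7| = 6.64e-8 m = 664 Å.

664 Å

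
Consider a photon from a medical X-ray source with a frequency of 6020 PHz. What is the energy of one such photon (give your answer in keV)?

Convert to SI: f = 6020 PHz = 6.02e18 Hz.
The photon relation is E = hf, giving E = 3.989e-15 J.
Converting to keV: E = 24.90 keV ≈ 24.9 keV.

24.9 keV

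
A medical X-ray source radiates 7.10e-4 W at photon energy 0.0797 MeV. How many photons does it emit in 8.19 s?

Total energy: E_total = P·t = 7.10e-4 × 8.19 = 0.005815 J.
Per-photon energy: E = 1.277e-14 J.
N = E_total / E_photon = 4.55e11.

4.55e11 photons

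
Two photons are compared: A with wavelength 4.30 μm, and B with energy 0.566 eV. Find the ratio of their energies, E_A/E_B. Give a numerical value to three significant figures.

E_A = 4.620e-20 J (from wavelength = 4.30 μm, via E = hc/λ).
E_B = 9.068e-20 J (from energy = 0.566 eV, via E given directly).
Ratio = 4.620e-20 / 9.068e-20 = 0.509.

0.509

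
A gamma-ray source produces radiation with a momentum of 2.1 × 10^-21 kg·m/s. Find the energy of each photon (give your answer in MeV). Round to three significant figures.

3.93 MeV

Since E = pc for a photon, E = 6.296 × 10^-13 J.
Converting to MeV: E = 3.929 MeV ≈ 3.93 MeV.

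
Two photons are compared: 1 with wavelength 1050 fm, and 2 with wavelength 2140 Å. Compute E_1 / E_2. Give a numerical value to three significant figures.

E_1 = 1.892·10^-13 J (from wavelength = 1050 fm, via E = hc/λ).
E_2 = 9.282·10^-19 J (from wavelength = 2140 Å, via E = hc/λ).
Ratio = 1.892·10^-13 / 9.282·10^-19 = 2.04·10^5.

2.04·10^5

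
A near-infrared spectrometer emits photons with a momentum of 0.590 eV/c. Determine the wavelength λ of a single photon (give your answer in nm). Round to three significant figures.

2100 nm

Take h = 6.62607015e-34 J·s, c = 2.99792458e8 m/s, 1 eV = 1.602176634e-19 J.
First convert: p = 0.590 eV/c = 3.1531e-28 kg·m/s.
Since λ = h/p for a photon, λ = 2.101e-6 m.
Converting to nm: λ = 2101 nm ≈ 2100 nm.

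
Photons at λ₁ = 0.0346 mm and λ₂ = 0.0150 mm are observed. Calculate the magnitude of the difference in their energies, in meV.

46.8 meV

Using E = hc/λ: E₁ = 5.741e-21 J, E₂ = 1.324e-20 J.
|ΔE| = |5.741e-21 − 1.324e-20| = 7.50e-21 J = 46.8 meV.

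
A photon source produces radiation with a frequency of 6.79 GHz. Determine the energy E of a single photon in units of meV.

0.0281 meV

Convert to SI: f = 6.79 GHz = 6.79 × 10^9 Hz.
Apply E = hf: E = 4.499 × 10^-24 J.
Converting to meV: E = 0.02808 meV ≈ 0.0281 meV.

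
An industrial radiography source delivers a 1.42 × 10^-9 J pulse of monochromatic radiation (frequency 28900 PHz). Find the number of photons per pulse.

7.42 × 10^4 photons

Per-photon energy: E = 1.915 × 10^-14 J (from frequency = 28900 PHz).
N = E_total / E_photon = 1.42 × 10^-9 J / 1.915 × 10^-14 J = 74200.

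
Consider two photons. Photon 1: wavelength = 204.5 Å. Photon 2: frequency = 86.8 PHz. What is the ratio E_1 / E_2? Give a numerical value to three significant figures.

0.169

E_1 = 9.714 × 10^-18 J (from wavelength = 204.5 Å, via E = hc/λ).
E_2 = 5.751 × 10^-17 J (from frequency = 86.8 PHz, via E = hf).
Ratio = 9.714 × 10^-18 / 5.751 × 10^-17 = 0.169.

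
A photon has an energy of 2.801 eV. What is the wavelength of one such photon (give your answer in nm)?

Convert to SI: E = 2.801 eV = 4.4877e-19 J.
Apply λ = hc/E: λ = 4.426e-7 m.
Converting to nm: λ = 442.6 nm ≈ 443 nm.

443 nm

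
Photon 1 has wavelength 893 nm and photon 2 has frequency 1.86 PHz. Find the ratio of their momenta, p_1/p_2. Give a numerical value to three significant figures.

p_1 = 7.420e-28 kg·m/s (from wavelength = 893 nm, via p = h/λ).
p_2 = 4.111e-27 kg·m/s (from frequency = 1.86 PHz, via p = hf/c).
Ratio = 7.420e-28 / 4.111e-27 = 0.180.

0.180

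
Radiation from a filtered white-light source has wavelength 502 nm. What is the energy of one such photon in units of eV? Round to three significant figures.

First convert: λ = 502 nm = 5.02 × 10^-7 m.
For a photon E = hc/λ, so E = 3.957 × 10^-19 J.
Converting to eV: E = 2.470 eV ≈ 2.47 eV.

2.47 eV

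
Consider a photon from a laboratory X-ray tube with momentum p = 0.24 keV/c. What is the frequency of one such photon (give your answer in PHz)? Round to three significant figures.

58.0 PHz

Take h = 6.62607015e-34 J·s, c = 2.99792458e8 m/s, 1 eV = 1.602176634e-19 J.
Convert to SI: p = 0.24 keV/c = 1.2826e-25 kg·m/s.
Apply f = pc/h: f = 5.803e16 Hz.
Converting to PHz: f = 58.03 PHz ≈ 58.0 PHz.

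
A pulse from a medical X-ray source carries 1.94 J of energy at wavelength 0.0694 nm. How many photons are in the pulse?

Per-photon energy: E = 2.862 × 10^-15 J (from wavelength = 0.0694 nm).
N = E_total / E_photon = 1.94 J / 2.862 × 10^-15 J = 6.78 × 10^14.

6.78 × 10^14 photons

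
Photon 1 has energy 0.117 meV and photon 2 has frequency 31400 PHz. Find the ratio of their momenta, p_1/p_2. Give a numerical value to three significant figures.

9.01 × 10^-10

p_1 = 6.253 × 10^-32 kg·m/s (from energy = 0.117 meV, via p = E/c).
p_2 = 6.940 × 10^-23 kg·m/s (from frequency = 31400 PHz, via p = hf/c).
Ratio = 6.253 × 10^-32 / 6.940 × 10^-23 = 9.01 × 10^-10.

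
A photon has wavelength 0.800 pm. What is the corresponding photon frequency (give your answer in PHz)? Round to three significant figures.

3.75 × 10^5 PHz

Take c = 2.99792458 × 10^8 m/s.
First convert: λ = 0.800 pm = 8.00 × 10^-13 m.
Apply f = c/λ: f = 3.747 × 10^20 Hz.
Converting to PHz: f = 374700 PHz ≈ 3.75 × 10^5 PHz.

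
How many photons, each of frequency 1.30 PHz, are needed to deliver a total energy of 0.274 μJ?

Per-photon energy: E = 8.614e-19 J (from frequency = 1.30 PHz).
N = E_total / E_photon = 2.74e-7 J / 8.614e-19 J = 3.18e11.

3.18e11 photons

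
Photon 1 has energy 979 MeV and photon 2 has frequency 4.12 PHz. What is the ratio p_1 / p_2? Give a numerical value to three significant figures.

p_1 = 5.232·10^-19 kg·m/s (from energy = 979 MeV, via p = E/c).
p_2 = 9.106·10^-27 kg·m/s (from frequency = 4.12 PHz, via p = hf/c).
Ratio = 5.232·10^-19 / 9.106·10^-27 = 5.75·10^7.

5.75·10^7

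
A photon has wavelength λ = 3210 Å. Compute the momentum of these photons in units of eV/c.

Use h = 6.62607015e-34 J·s, c = 2.99792458e8 m/s, 1 eV = 1.602176634e-19 J.
Convert to SI: λ = 3210 Å = 3.21e-7 m.
Since p = h/λ for a photon, p = 2.064e-27 kg·m/s.
Converting to eV/c: p = 3.862 eV/c ≈ 3.86 eV/c.

3.86 eV/c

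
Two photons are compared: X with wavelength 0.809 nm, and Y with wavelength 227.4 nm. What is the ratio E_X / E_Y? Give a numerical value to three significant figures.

281

E_X = 2.455e-16 J (from wavelength = 0.809 nm, via E = hc/λ).
E_Y = 8.735e-19 J (from wavelength = 227.4 nm, via E = hc/λ).
Ratio = 2.455e-16 / 8.735e-19 = 281.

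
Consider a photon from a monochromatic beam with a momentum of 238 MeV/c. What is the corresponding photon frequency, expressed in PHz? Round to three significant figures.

5.75e7 PHz

Convert to SI: p = 238 MeV/c = 1.2719e-19 kg·m/s.
Apply f = pc/h: f = 5.755e22 Hz.
Converting to PHz: f = 5.755e7 PHz ≈ 5.75e7 PHz.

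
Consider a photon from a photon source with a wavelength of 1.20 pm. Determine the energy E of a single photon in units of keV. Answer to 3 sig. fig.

1030 keV

Convert to SI: λ = 1.20 pm = 1.20 × 10^-12 m.
Since E = hc/λ for a photon, E = 1.655 × 10^-13 J.
Converting to keV: E = 1033 keV ≈ 1030 keV.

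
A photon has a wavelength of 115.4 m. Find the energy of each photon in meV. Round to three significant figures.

1.07·10^-5 meV

Use h = 6.62607015·10^-34 J·s, c = 2.99792458·10^8 m/s, 1 eV = 1.602176634·10^-19 J.
For a photon E = hc/λ, so E = 1.721·10^-27 J.
Converting to meV: E = 1.074·10^-5 meV ≈ 1.07·10^-5 meV.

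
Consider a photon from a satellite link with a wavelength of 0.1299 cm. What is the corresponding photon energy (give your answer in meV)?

(h = 6.62607015e-34 J·s, c = 2.99792458e8 m/s, 1 eV = 1.602176634e-19 J.)
Convert to SI: λ = 0.1299 cm = 0.001299 m.
Since E = hc/λ for a photon, E = 1.529e-22 J.
Converting to meV: E = 0.9545 meV ≈ 0.954 meV.

0.954 meV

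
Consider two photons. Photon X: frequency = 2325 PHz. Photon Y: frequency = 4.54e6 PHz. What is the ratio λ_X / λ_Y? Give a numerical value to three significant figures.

λ_X = 1.289e-10 m (from frequency = 2325 PHz, via λ = c/f).
λ_Y = 6.603e-14 m (from frequency = 4.54e6 PHz, via λ = c/f).
Ratio = 1.289e-10 / 6.603e-14 = 1950.

1950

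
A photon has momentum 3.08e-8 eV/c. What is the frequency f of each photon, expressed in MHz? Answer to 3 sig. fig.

Convert to SI: p = 3.08e-8 eV/c = 1.6460e-35 kg·m/s.
For a photon f = pc/h, so f = 7.447e6 Hz.
Converting to MHz: f = 7.447 MHz ≈ 7.45 MHz.

7.45 MHz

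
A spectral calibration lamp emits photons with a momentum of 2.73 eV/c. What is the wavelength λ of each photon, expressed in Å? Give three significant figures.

First convert: p = 2.73 eV/c = 1.4590e-27 kg·m/s.
Apply λ = h/p: λ = 4.542e-7 m.
Converting to Å: λ = 4542 Å ≈ 4540 Å.

4540 Å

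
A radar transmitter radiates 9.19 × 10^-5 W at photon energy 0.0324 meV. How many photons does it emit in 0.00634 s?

Total energy: E_total = P·t = 9.19 × 10^-5 × 0.00634 = 5.826 × 10^-7 J.
Per-photon energy: E = 5.191 × 10^-24 J.
N = E_total / E_photon = 1.12 × 10^17.

1.12 × 10^17 photons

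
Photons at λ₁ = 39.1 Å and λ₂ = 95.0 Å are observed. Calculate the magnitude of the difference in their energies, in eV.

187 eV

Using E = hc/λ: E₁ = 5.080 × 10^-17 J, E₂ = 2.091 × 10^-17 J.
|ΔE| = |5.080 × 10^-17 − 2.091 × 10^-17| = 2.99 × 10^-17 J = 187 eV.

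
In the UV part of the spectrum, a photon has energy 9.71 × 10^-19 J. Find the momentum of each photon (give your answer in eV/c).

6.06 eV/c

Use c = 2.99792458 × 10^8 m/s, 1 eV = 1.602176634 × 10^-19 J.
Apply p = E/c: p = 3.239 × 10^-27 kg·m/s.
Converting to eV/c: p = 6.061 eV/c ≈ 6.06 eV/c.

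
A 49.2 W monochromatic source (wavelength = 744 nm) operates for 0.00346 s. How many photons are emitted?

Total energy: E_total = P·t = 49.2 × 0.00346 = 0.1702 J.
Per-photon energy: E = 2.670·10^-19 J.
N = E_total / E_photon = 6.38·10^17.

6.38·10^17 photons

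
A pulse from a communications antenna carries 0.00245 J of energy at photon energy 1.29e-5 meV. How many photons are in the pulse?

Per-photon energy: E = 2.067e-27 J (from energy = 1.29e-5 meV).
N = E_total / E_photon = 0.00245 J / 2.067e-27 J = 1.19e24.

1.19e24 photons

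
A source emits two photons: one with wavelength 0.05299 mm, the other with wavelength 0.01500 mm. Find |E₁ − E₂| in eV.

Using E = hc/λ: E₁ = 3.7487·10^-21 J, E₂ = 1.3243·10^-20 J.
|ΔE| = |3.7487·10^-21 − 1.3243·10^-20| = 9.49·10^-21 J = 0.0593 eV.

0.0593 eV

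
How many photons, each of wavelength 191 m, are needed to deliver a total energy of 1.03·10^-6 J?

Per-photon energy: E = 1.040·10^-27 J (from wavelength = 191 m).
N = E_total / E_photon = 1.03·10^-6 J / 1.040·10^-27 J = 9.90·10^20.

9.90·10^20 photons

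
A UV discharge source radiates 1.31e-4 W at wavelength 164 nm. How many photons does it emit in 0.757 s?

Total energy: E_total = P·t = 1.31e-4 × 0.757 = 9.917e-5 J.
Per-photon energy: E = 1.211e-18 J.
N = E_total / E_photon = 8.19e13.

8.19e13 photons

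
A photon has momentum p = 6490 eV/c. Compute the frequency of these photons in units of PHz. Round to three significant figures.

1570 PHz

Take h = 6.62607015 × 10^-34 J·s, c = 2.99792458 × 10^8 m/s, 1 eV = 1.602176634 × 10^-19 J.
In SI units: p = 6490 eV/c = 3.4684 × 10^-24 kg·m/s.
Apply f = pc/h: f = 1.569 × 10^18 Hz.
Converting to PHz: f = 1569 PHz ≈ 1570 PHz.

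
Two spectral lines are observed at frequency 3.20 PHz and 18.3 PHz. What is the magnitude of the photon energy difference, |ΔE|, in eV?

Using E = hf: E₁ = 2.120 × 10^-18 J, E₂ = 1.213 × 10^-17 J.
|ΔE| = |2.120 × 10^-18 − 1.213 × 10^-17| = 1.00 × 10^-17 J = 62.4 eV.

62.4 eV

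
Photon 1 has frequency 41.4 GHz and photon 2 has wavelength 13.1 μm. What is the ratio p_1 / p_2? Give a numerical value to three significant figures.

1.81e-3

p_1 = 9.150e-32 kg·m/s (from frequency = 41.4 GHz, via p = hf/c).
p_2 = 5.058e-29 kg·m/s (from wavelength = 13.1 μm, via p = h/λ).
Ratio = 9.150e-32 / 5.058e-29 = 1.81e-3.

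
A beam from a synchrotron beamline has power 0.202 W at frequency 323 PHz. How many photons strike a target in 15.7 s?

Total energy: E_total = P·t = 0.202 × 15.7 = 3.171 J.
Per-photon energy: E = 2.140 × 10^-16 J.
N = E_total / E_photon = 1.48 × 10^16.

1.48 × 10^16 photons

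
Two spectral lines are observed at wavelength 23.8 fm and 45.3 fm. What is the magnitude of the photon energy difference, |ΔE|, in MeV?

Using E = hc/λ: E₁ = 8.346e-12 J, E₂ = 4.385e-12 J.
|ΔE| = |8.346e-12 − 4.385e-12| = 3.96e-12 J = 24.7 MeV.

24.7 MeV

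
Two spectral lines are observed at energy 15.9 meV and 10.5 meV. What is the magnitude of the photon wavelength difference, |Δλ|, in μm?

40.1 μm

Using λ = hc/E: λ₁ = 7.798e-5 m, λ₂ = 1.181e-4 m.
|Δλ| = |7.798e-5 − 1.181e-4| = 4.01e-5 m = 40.1 μm.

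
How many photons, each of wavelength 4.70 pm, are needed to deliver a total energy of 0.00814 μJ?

Per-photon energy: E = 4.226 × 10^-14 J (from wavelength = 4.70 pm).
N = E_total / E_photon = 8.14 × 10^-9 J / 4.226 × 10^-14 J = 1.93 × 10^5.

1.93 × 10^5 photons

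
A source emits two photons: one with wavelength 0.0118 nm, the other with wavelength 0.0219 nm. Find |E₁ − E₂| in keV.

Using E = hc/λ: E₁ = 1.683·10^-14 J, E₂ = 9.071·10^-15 J.
|ΔE| = |1.683·10^-14 − 9.071·10^-15| = 7.76·10^-15 J = 48.5 keV.

48.5 keV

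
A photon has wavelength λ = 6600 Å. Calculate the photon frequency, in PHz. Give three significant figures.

0.454 PHz

Use c = 2.99792458e8 m/s.
In SI units: λ = 6600 Å = 6.6e-7 m.
The photon relation is f = c/λ, giving f = 4.542e14 Hz.
Converting to PHz: f = 0.4542 PHz ≈ 0.454 PHz.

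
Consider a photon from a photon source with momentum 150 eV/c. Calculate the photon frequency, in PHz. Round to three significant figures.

36.3 PHz

Use h = 6.62607015e-34 J·s, c = 2.99792458e8 m/s, 1 eV = 1.602176634e-19 J.
In SI units: p = 150 eV/c = 8.0164e-26 kg·m/s.
For a photon f = pc/h, so f = 3.627e16 Hz.
Converting to PHz: f = 36.27 PHz ≈ 36.3 PHz.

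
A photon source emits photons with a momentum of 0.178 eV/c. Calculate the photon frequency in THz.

43.0 THz

(h = 6.62607015 × 10^-34 J·s, c = 2.99792458 × 10^8 m/s, 1 eV = 1.602176634 × 10^-19 J.)
Convert to SI: p = 0.178 eV/c = 9.5128 × 10^-29 kg·m/s.
Apply f = pc/h: f = 4.304 × 10^13 Hz.
Converting to THz: f = 43.04 THz ≈ 43.0 THz.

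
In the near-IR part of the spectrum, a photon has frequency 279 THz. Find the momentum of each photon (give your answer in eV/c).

1.15 eV/c

Take h = 6.62607015e-34 J·s, c = 2.99792458e8 m/s, 1 eV = 1.602176634e-19 J.
Convert to SI: f = 279 THz = 2.79e14 Hz.
Since p = hf/c for a photon, p = 6.167e-28 kg·m/s.
Converting to eV/c: p = 1.154 eV/c ≈ 1.15 eV/c.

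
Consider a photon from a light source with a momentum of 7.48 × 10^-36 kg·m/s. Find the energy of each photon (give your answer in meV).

1.40 × 10^-5 meV

Take c = 2.99792458 × 10^8 m/s, 1 eV = 1.602176634 × 10^-19 J.
Apply E = pc: E = 2.242 × 10^-27 J.
Converting to meV: E = 1.400 × 10^-5 meV ≈ 1.40 × 10^-5 meV.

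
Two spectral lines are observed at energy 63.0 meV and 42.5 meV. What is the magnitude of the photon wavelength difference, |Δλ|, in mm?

9.49e-3 mm

Using λ = hc/E: λ₁ = 1.968e-5 m, λ₂ = 2.917e-5 m.
|Δλ| = |1.968e-5 − 2.917e-5| = 9.49e-6 m = 9.49e-3 mm.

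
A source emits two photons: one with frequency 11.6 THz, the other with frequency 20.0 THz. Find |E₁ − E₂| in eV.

0.0347 eV

Using E = hf: E₁ = 7.686 × 10^-21 J, E₂ = 1.325 × 10^-20 J.
|ΔE| = |7.686 × 10^-21 − 1.325 × 10^-20| = 5.57 × 10^-21 J = 0.0347 eV.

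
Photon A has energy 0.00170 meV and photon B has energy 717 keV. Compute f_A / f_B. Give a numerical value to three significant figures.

f_A = 4.111e8 Hz (from energy = 0.00170 meV, via f = E/h).
f_B = 1.734e20 Hz (from energy = 717 keV, via f = E/h).
Ratio = 4.111e8 / 1.734e20 = 2.37e-12.

2.37e-12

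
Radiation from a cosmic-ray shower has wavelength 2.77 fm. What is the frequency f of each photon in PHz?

Convert to SI: λ = 2.77 fm = 2.77 × 10^-15 m.
The photon relation is f = c/λ, giving f = 1.082 × 10^23 Hz.
Converting to PHz: f = 1.082 × 10^8 PHz ≈ 1.08 × 10^8 PHz.

1.08 × 10^8 PHz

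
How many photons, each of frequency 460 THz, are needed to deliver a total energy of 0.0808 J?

Per-photon energy: E = 3.048 × 10^-19 J (from frequency = 460 THz).
N = E_total / E_photon = 0.0808 J / 3.048 × 10^-19 J = 2.65 × 10^17.

2.65 × 10^17 photons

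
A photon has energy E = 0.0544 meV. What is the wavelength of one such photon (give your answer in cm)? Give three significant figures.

First convert: E = 0.0544 meV = 8.7158e-24 J.
The photon relation is λ = hc/E, giving λ = 0.02279 m.
Converting to cm: λ = 2.279 cm ≈ 2.28 cm.

2.28 cm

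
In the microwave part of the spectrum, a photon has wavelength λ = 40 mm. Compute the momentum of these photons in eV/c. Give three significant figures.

3.10 × 10^-5 eV/c

Use h = 6.62607015 × 10^-34 J·s, c = 2.99792458 × 10^8 m/s, 1 eV = 1.602176634 × 10^-19 J.
Convert to SI: λ = 40 mm = 0.040 m.
For a photon p = h/λ, so p = 1.657 × 10^-32 kg·m/s.
Converting to eV/c: p = 3.100 × 10^-5 eV/c ≈ 3.10 × 10^-5 eV/c.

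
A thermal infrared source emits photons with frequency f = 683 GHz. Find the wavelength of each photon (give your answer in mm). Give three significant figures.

0.439 mm

Take c = 2.99792458e8 m/s.
Convert to SI: f = 683 GHz = 6.83e11 Hz.
Apply λ = c/f: λ = 4.389e-4 m.
Converting to mm: λ = 0.4389 mm ≈ 0.439 mm.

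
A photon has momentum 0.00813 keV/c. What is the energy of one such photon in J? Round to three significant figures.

Take c = 2.99792458e8 m/s, 1 eV = 1.602176634e-19 J.
Convert to SI: p = 0.00813 keV/c = 4.3449e-27 kg·m/s.
Since E = pc for a photon, E = 1.303e-18 J.
So E ≈ 1.30e-18 J.

1.30e-18 J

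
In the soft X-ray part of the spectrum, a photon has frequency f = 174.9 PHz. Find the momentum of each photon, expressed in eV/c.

Use h = 6.62607015 × 10^-34 J·s, c = 2.99792458 × 10^8 m/s, 1 eV = 1.602176634 × 10^-19 J.
In SI units: f = 174.9 PHz = 1.749 × 10^17 Hz.
The photon relation is p = hf/c, giving p = 3.866 × 10^-25 kg·m/s.
Converting to eV/c: p = 723.3 eV/c ≈ 723 eV/c.

723 eV/c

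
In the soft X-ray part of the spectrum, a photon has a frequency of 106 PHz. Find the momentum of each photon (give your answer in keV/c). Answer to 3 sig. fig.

Use h = 6.62607015e-34 J·s, c = 2.99792458e8 m/s, 1 eV = 1.602176634e-19 J.
In SI units: f = 106 PHz = 1.06e17 Hz.
Since p = hf/c for a photon, p = 2.343e-25 kg·m/s.
Converting to keV/c: p = 0.4384 keV/c ≈ 0.438 keV/c.

0.438 keV/c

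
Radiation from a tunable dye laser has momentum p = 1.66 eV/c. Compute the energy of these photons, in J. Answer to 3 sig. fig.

(c = 2.99792458 × 10^8 m/s, 1 eV = 1.602176634 × 10^-19 J.)
Convert to SI: p = 1.66 eV/c = 8.8715 × 10^-28 kg·m/s.
The photon relation is E = pc, giving E = 2.660 × 10^-19 J.
So E ≈ 2.66 × 10^-19 J.

2.66 × 10^-19 J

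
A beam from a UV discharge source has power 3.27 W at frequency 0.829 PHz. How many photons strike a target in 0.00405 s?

2.41e16 photons

Total energy: E_total = P·t = 3.27 × 0.00405 = 0.01324 J.
Per-photon energy: E = 5.493e-19 J.
N = E_total / E_photon = 2.41e16.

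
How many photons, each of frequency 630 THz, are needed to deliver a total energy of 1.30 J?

3.11e18 photons

Per-photon energy: E = 4.174e-19 J (from frequency = 630 THz).
N = E_total / E_photon = 1.30 J / 4.174e-19 J = 3.11e18.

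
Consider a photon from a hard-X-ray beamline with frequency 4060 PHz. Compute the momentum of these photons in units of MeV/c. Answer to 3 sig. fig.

0.0168 MeV/c

In SI units: f = 4060 PHz = 4.06 × 10^18 Hz.
Apply p = hf/c: p = 8.973 × 10^-24 kg·m/s.
Converting to MeV/c: p = 0.01679 MeV/c ≈ 0.0168 MeV/c.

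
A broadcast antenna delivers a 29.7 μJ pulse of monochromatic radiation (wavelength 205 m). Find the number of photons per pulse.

Per-photon energy: E = 9.690e-28 J (from wavelength = 205 m).
N = E_total / E_photon = 2.97e-5 J / 9.690e-28 J = 3.07e22.

3.07e22 photons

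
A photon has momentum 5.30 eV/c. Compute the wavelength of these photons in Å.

2340 Å

Take h = 6.62607015e-34 J·s, c = 2.99792458e8 m/s, 1 eV = 1.602176634e-19 J.
In SI units: p = 5.30 eV/c = 2.8325e-27 kg·m/s.
The photon relation is λ = h/p, giving λ = 2.339e-7 m.
Converting to Å: λ = 2339 Å ≈ 2340 Å.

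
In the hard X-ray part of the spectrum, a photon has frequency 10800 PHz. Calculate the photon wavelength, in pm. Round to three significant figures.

27.8 pm

Convert to SI: f = 10800 PHz = 1.08 × 10^19 Hz.
For a photon λ = c/f, so λ = 2.776 × 10^-11 m.
Converting to pm: λ = 27.76 pm ≈ 27.8 pm.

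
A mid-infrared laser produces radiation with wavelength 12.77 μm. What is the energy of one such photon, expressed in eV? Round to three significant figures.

0.0971 eV

First convert: λ = 12.77 μm = 1.277e-5 m.
For a photon E = hc/λ, so E = 1.556e-20 J.
Converting to eV: E = 0.09709 eV ≈ 0.0971 eV.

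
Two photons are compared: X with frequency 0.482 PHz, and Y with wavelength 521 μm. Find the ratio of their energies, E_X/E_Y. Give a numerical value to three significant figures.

E_X = 3.194 × 10^-19 J (from frequency = 0.482 PHz, via E = hf).
E_Y = 3.813 × 10^-22 J (from wavelength = 521 μm, via E = hc/λ).
Ratio = 3.194 × 10^-19 / 3.813 × 10^-22 = 838.

838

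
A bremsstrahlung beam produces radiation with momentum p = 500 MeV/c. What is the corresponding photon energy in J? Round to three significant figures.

8.01e-11 J

In SI units: p = 500 MeV/c = 2.6721e-19 kg·m/s.
Apply E = pc: E = 8.011e-11 J.
So E ≈ 8.01e-11 J.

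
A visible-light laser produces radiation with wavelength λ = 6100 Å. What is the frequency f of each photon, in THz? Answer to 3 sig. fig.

491 THz

In SI units: λ = 6100 Å = 6.1·10^-7 m.
For a photon f = c/λ, so f = 4.915·10^14 Hz.
Converting to THz: f = 491.5 THz ≈ 491 THz.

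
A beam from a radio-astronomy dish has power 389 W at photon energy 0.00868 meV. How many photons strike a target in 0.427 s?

1.19e26 photons

Total energy: E_total = P·t = 389 × 0.427 = 166.1 J.
Per-photon energy: E = 1.391e-24 J.
N = E_total / E_photon = 1.19e26.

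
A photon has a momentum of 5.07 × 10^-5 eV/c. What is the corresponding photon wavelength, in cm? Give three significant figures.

2.45 cm

In SI units: p = 5.07 × 10^-5 eV/c = 2.7096 × 10^-32 kg·m/s.
Since λ = h/p for a photon, λ = 0.02445 m.
Converting to cm: λ = 2.445 cm ≈ 2.45 cm.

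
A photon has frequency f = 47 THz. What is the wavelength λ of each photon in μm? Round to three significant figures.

First convert: f = 47 THz = 4.7 × 10^13 Hz.
Apply λ = c/f: λ = 6.379 × 10^-6 m.
Converting to μm: λ = 6.379 μm ≈ 6.38 μm.

6.38 μm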